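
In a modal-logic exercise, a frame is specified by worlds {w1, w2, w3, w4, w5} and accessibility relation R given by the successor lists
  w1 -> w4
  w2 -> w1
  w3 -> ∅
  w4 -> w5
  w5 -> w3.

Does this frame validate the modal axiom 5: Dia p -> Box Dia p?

No

The schema 5 characterises exactly the Euclidean frames.
Euclidean: no — w1 R w4 and w1 R w4, but not w4 R w4.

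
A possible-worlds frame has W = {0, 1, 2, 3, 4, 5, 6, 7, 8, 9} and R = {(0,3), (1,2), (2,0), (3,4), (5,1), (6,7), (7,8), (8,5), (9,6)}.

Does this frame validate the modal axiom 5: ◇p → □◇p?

No

By correspondence theory, 5 is valid on a frame iff R is Euclidean.
Euclidean: no — 0 R 3 and 0 R 3, but not 3 R 3.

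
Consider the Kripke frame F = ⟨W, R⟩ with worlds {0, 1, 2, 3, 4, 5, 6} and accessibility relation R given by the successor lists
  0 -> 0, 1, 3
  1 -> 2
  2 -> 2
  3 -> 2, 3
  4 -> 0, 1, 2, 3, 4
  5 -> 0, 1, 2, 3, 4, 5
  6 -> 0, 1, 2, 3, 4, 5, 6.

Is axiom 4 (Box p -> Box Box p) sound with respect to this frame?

No

Axiom 4 corresponds to the accessibility relation being transitive.
Transitive: no — 0 R 1 and 1 R 2, but not 0 R 2.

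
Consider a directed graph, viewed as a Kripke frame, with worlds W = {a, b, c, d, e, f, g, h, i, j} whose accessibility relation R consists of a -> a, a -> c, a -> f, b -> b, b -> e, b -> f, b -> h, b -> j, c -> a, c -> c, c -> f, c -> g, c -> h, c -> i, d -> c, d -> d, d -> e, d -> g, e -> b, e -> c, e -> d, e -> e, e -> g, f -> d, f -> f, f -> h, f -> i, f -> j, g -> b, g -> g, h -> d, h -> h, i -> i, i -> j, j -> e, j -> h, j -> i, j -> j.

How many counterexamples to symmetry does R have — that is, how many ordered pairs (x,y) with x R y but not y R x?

Enumerating: (a,f), (b,f), (b,h), (b,j), (c,f), (c,g), (c,h), (c,i), (d,c), (d,g), (e,c), (e,g), … and 8 more.
Total: 20.

20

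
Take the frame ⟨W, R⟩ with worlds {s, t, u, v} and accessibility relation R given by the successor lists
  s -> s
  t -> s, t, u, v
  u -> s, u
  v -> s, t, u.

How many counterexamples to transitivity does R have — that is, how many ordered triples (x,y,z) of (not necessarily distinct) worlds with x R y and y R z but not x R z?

1

Enumerating: (v,t,v).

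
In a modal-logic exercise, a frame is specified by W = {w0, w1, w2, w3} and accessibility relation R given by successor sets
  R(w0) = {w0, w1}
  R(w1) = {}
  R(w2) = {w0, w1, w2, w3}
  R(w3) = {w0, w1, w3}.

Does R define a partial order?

Reflexive: no — w1 is not related to itself.
Transitive: yes — every two-step R-path is closed by a direct edge.
Antisymmetric: yes — no distinct pair is related both ways.
So R is not a partial order.

No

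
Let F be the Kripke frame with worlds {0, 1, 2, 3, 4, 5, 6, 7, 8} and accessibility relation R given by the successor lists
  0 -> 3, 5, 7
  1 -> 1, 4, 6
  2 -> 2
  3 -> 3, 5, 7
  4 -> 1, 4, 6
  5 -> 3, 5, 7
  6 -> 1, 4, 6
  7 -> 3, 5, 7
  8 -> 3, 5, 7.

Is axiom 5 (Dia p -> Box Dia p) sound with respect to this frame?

Yes

By correspondence theory, 5 is valid on a frame iff R is Euclidean.
Euclidean: yes — any two successors of a common world are R-related.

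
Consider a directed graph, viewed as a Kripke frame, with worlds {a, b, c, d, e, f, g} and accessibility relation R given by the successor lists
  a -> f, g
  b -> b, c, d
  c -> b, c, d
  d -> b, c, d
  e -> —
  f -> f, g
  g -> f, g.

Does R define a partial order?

Reflexive: no — a is not related to itself.
Transitive: yes — every two-step R-path is closed by a direct edge.
Antisymmetric: no — b R c and c R b with b ≠ c.
So R is not a partial order.

No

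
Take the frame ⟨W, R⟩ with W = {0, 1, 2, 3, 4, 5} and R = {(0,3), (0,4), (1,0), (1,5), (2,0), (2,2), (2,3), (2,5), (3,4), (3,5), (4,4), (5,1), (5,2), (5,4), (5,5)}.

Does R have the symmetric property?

No

Symmetric: no — 0 R 3 but not 3 R 0.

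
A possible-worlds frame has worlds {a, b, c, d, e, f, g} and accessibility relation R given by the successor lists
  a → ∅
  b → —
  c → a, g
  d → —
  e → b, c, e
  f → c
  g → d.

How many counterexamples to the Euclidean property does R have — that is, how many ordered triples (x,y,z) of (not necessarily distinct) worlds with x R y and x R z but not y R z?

Enumerating: (c,a,a), (c,a,g), (c,g,a), (c,g,g), (e,b,b), (e,b,c), (e,b,e), (e,c,b), (e,c,c), (e,c,e), (f,c,c), (g,d,d).

12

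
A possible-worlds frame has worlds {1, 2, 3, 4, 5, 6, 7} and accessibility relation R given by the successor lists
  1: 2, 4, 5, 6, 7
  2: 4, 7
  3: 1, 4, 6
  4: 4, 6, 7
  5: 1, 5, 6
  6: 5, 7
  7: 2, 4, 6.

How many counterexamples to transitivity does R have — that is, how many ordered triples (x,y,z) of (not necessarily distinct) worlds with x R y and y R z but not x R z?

Enumerating: (1,5,1), (2,4,6), (2,7,2), (2,7,6), (3,1,2), (3,1,5), (3,1,7), (3,4,7), (3,6,5), (3,6,7), (4,6,5), (4,7,2), … and 13 more.
Total: 25.

25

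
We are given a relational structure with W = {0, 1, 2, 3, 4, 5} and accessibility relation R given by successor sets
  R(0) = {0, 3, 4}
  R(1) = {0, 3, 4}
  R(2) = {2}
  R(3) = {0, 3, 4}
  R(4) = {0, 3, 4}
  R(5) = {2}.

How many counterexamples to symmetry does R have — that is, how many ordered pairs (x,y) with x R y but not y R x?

Enumerating: (1,0), (1,3), (1,4), (5,2).

4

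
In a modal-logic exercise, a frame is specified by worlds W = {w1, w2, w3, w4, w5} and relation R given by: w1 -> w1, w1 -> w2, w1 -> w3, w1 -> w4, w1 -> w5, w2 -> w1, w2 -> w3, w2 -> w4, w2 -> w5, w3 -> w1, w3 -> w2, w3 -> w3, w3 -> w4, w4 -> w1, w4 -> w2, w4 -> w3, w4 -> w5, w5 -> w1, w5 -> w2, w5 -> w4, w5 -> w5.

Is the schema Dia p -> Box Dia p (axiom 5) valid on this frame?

No

Axiom 5 corresponds to the accessibility relation being Euclidean.
Euclidean: no — w1 R w3 and w1 R w5, but not w3 R w5.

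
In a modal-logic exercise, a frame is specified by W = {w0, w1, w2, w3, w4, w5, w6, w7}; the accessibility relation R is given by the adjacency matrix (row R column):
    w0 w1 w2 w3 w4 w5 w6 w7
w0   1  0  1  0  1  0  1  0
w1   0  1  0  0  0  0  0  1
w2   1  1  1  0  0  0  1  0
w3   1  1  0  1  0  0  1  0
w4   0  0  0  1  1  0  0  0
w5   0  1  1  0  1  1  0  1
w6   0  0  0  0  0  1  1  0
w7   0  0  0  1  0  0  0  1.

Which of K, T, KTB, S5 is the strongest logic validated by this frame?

Reflexive (axiom T): yes — every world is R-related to itself.
Symmetric (axiom B): no — w0 R w4 but not w4 R w0.
Euclidean (axiom 5): no — w0 R w2 and w0 R w4, but not w2 R w4.
So F validates K, T; KTB would additionally require R to be symmetric. The strongest is T.

T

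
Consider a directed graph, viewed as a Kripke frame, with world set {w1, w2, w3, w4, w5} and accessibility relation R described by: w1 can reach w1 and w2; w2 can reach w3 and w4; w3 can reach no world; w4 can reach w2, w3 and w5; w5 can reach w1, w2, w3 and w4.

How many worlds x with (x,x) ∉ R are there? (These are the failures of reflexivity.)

4

Enumerating: w2, w3, w4, w5.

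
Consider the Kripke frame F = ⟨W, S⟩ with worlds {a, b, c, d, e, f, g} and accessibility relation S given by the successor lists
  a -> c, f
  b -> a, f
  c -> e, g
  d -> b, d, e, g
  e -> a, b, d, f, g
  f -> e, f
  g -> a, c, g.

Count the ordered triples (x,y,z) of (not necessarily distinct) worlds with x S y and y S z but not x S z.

Enumerating: (a,c,e), (a,c,g), (a,f,e), (b,a,c), (b,f,e), (c,e,a), (c,e,b), (c,e,d), (c,e,f), (c,g,a), (c,g,c), (d,b,a), … and 15 more.
Total: 27.

27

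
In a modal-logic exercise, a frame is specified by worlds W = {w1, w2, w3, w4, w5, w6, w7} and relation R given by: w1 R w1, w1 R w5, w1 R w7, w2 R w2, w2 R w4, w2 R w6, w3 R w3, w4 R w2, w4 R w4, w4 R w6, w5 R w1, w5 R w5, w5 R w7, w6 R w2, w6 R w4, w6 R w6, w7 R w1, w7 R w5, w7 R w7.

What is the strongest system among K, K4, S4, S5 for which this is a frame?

Transitive (axiom 4): yes — every two-step R-path is closed by a direct edge.
Reflexive (axiom T): yes — every world is R-related to itself.
Euclidean (axiom 5): yes — any two successors of a common world are R-related.
So F validates K, K4, S4, S5. The strongest is S5.

S5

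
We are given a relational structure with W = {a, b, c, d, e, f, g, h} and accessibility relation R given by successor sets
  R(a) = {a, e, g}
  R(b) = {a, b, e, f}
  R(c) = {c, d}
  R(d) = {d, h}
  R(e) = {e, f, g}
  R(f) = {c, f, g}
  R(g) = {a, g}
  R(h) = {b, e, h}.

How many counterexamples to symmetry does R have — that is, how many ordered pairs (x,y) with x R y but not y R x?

12

Enumerating: (a,e), (b,a), (b,e), (b,f), (c,d), (d,h), (e,f), (e,g), (f,c), (f,g), (h,b), (h,e).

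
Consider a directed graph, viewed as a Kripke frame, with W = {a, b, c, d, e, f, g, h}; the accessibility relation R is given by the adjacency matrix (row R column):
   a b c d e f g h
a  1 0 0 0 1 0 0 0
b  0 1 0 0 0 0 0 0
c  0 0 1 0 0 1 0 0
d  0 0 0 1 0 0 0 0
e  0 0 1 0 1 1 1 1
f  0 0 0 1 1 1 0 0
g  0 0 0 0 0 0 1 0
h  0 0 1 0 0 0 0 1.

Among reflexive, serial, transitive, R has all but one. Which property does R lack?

transitive

Reflexive: yes — every world is R-related to itself.
Serial: yes — every world has a successor (e.g. a R a).
Transitive: no — a R e and e R c, but not a R c.
Only transitive fails.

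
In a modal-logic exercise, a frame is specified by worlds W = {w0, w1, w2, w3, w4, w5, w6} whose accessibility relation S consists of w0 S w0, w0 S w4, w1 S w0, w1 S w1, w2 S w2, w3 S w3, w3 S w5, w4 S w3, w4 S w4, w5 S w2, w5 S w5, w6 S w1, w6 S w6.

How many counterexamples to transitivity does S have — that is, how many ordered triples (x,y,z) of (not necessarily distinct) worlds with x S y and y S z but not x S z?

5

Enumerating: (w0,w4,w3), (w1,w0,w4), (w3,w5,w2), (w4,w3,w5), (w6,w1,w0).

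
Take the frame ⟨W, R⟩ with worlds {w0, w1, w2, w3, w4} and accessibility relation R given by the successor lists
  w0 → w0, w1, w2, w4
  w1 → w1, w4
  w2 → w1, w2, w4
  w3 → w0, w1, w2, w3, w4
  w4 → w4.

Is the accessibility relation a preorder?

Reflexive: yes — every world is R-related to itself.
Transitive: yes — every two-step R-path is closed by a direct edge.
So R is a preorder.

Yes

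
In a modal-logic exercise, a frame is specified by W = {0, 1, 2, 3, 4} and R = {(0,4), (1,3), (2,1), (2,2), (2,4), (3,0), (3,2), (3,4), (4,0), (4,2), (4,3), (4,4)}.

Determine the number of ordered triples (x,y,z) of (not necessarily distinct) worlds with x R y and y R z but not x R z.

12

Enumerating: (0,4,0), (0,4,2), (0,4,3), (1,3,0), (1,3,2), (1,3,4), (2,1,3), (2,4,0), (2,4,3), (3,2,1), (3,4,3), (4,2,1).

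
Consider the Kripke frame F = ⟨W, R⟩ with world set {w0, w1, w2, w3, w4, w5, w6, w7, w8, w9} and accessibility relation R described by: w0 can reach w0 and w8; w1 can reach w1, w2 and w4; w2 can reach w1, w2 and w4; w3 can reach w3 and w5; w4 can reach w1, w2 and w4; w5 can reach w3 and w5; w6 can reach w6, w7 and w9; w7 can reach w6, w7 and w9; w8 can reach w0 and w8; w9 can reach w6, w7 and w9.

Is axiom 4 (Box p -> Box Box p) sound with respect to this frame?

The schema 4 characterises exactly the transitive frames.
Transitive: yes — every two-step R-path is closed by a direct edge.

Yes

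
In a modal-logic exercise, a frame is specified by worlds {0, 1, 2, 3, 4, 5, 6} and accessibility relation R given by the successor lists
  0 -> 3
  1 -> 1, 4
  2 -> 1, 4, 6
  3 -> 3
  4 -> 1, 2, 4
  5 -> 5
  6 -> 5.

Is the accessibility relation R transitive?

No

Transitive: no — 1 R 4 and 4 R 2, but not 1 R 2.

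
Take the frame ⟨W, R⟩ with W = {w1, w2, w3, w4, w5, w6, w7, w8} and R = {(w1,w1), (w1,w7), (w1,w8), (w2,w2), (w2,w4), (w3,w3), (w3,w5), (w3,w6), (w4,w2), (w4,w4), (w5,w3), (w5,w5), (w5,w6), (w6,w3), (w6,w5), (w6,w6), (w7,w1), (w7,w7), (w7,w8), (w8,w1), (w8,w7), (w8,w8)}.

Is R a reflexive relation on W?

Yes

Reflexive: yes — every world is R-related to itself.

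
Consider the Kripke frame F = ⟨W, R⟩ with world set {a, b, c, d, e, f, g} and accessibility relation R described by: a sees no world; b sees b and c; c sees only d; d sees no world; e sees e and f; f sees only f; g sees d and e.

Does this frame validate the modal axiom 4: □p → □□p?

By correspondence theory, 4 is valid on a frame iff R is transitive.
Transitive: no — b R c and c R d, but not b R d.

No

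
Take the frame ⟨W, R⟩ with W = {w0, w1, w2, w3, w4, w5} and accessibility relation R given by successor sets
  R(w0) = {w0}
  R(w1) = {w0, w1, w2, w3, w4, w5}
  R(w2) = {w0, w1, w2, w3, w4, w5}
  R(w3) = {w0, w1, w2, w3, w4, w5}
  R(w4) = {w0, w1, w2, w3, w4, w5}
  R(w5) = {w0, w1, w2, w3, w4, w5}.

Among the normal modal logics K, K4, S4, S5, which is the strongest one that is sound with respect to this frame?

S4

Transitive (axiom 4): yes — every two-step R-path is closed by a direct edge.
Reflexive (axiom T): yes — every world is R-related to itself.
Euclidean (axiom 5): no — w1 R w0 and w1 R w2, but not w0 R w2.
So F validates K, K4, S4; S5 would additionally require R to be Euclidean. The strongest is S4.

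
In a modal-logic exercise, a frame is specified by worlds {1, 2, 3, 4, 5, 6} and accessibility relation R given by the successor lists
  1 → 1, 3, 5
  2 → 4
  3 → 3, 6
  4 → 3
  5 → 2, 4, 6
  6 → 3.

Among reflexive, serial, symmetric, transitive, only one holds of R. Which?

Reflexive: no — 2 is not related to itself.
Serial: yes — every world has a successor (e.g. 1 R 1).
Symmetric: no — 1 R 3 but not 3 R 1.
Transitive: no — 1 R 3 and 3 R 6, but not 1 R 6.
Only serial holds.

serial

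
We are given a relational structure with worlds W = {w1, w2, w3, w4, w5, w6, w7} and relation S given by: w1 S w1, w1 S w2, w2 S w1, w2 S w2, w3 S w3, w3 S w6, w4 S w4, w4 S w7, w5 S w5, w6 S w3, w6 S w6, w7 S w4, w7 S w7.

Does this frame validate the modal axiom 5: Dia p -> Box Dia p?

The schema 5 characterises exactly the Euclidean frames.
Euclidean: yes — any two successors of a common world are S-related.

Yes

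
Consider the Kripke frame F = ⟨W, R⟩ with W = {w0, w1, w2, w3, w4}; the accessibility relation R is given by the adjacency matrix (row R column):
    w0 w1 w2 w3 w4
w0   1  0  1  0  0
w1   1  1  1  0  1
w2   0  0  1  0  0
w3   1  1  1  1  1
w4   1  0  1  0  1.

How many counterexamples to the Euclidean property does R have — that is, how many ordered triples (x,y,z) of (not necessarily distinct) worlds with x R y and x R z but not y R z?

Enumerating: (w0,w2,w0), (w1,w0,w1), (w1,w0,w4), (w1,w2,w0), (w1,w2,w1), (w1,w2,w4), (w1,w4,w1), (w3,w0,w1), (w3,w0,w3), (w3,w0,w4), (w3,w1,w3), (w3,w2,w0), … and 8 more.
Total: 20.

20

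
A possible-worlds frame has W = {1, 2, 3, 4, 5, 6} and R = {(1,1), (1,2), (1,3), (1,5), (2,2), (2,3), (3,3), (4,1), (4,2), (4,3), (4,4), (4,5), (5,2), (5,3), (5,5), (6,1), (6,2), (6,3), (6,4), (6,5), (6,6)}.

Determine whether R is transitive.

Yes

Transitive: yes — every two-step R-path is closed by a direct edge.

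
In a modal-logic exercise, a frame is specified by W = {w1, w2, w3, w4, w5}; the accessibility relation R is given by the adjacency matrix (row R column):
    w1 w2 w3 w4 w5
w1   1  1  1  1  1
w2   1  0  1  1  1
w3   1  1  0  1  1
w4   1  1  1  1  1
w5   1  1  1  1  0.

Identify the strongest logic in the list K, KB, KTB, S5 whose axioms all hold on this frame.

KB

Symmetric (axiom B): yes — every pair in R has its reverse in R.
Reflexive (axiom T): no — w2 is not related to itself.
Euclidean (axiom 5): no — w1 R w2 and w1 R w2, but not w2 R w2.
So F validates K, KB; KTB would additionally require R to be reflexive. The strongest is KB.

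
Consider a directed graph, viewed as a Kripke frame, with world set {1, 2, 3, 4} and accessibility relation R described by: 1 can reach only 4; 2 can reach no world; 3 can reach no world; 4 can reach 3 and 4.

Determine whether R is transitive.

No

Transitive: no — 1 R 4 and 4 R 3, but not 1 R 3.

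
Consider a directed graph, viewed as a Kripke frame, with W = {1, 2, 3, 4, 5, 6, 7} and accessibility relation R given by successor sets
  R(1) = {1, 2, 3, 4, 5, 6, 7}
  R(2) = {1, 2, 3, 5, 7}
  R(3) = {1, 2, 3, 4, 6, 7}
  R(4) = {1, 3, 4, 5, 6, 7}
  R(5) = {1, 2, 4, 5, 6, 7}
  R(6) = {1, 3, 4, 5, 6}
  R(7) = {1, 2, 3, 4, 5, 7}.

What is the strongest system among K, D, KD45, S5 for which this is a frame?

D

Serial (axiom D): yes — every world has a successor (e.g. 1 R 1).
Euclidean (axiom 5): no — 1 R 2 and 1 R 4, but not 2 R 4.
Transitive (axiom 4): no — 2 R 1 and 1 R 4, but not 2 R 4.
Reflexive (axiom T): yes — every world is R-related to itself.
So F validates K, D; KD45 would additionally require R to be Euclidean and transitive. The strongest is D.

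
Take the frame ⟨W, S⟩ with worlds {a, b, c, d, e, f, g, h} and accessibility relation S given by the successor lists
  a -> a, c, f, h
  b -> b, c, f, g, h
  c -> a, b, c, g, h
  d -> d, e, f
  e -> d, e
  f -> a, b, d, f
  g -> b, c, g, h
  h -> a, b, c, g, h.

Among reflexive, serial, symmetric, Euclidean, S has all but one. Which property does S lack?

Euclidean

Reflexive: yes — every world is S-related to itself.
Serial: yes — every world has a successor (e.g. a S a).
Symmetric: yes — every pair in S has its reverse in S.
Euclidean: no — a S c and a S f, but not c S f.
Only Euclidean fails.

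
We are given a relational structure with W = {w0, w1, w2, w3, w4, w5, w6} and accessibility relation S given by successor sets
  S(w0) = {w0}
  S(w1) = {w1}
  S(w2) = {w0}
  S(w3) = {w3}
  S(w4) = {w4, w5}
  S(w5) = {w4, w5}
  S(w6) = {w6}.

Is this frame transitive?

Transitive: yes — every two-step S-path is closed by a direct edge.

Yes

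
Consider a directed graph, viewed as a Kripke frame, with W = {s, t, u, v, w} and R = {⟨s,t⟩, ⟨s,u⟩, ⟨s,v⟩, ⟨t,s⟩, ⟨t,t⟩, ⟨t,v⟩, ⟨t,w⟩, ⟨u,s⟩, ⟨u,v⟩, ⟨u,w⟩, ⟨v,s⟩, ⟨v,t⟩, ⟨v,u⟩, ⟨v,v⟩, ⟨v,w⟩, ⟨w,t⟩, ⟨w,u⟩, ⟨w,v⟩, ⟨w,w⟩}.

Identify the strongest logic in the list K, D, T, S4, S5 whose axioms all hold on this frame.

Serial (axiom D): yes — every world has a successor (e.g. s R t).
Reflexive (axiom T): no — s is not related to itself.
Transitive (axiom 4): no — s R t and t R w, but not s R w.
Euclidean (axiom 5): no — s R t and s R u, but not t R u.
So F validates K, D; T would additionally require R to be reflexive. The strongest is D.

D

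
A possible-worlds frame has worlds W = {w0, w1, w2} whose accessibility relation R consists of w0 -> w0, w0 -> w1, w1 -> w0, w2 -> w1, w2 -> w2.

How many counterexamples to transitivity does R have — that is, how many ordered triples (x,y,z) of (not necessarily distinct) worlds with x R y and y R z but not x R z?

2

Enumerating: (w1,w0,w1), (w2,w1,w0).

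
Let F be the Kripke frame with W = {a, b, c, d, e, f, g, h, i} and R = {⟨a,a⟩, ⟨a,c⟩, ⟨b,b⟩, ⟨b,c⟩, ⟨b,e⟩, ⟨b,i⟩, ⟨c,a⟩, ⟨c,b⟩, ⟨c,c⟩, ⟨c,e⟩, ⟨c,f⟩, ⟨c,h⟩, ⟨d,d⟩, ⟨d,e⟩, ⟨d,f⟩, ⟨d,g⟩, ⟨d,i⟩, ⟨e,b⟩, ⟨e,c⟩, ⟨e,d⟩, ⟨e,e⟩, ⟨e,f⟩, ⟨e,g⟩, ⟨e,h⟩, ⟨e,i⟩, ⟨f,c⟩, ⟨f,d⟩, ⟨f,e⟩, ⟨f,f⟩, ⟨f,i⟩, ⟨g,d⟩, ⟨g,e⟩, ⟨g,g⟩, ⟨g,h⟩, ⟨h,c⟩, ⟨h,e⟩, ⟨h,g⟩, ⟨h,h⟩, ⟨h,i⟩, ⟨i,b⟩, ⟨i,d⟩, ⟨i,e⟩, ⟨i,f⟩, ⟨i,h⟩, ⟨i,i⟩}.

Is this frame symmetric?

Symmetric: yes — every pair in R has its reverse in R.

Yes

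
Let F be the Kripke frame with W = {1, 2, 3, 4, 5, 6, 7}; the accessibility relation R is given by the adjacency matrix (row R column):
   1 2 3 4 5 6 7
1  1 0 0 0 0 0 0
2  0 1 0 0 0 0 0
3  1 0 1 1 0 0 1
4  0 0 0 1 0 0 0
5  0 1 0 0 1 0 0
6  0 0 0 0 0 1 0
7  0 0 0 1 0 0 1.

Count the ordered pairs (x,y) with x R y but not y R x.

5

Enumerating: (3,1), (3,4), (3,7), (5,2), (7,4).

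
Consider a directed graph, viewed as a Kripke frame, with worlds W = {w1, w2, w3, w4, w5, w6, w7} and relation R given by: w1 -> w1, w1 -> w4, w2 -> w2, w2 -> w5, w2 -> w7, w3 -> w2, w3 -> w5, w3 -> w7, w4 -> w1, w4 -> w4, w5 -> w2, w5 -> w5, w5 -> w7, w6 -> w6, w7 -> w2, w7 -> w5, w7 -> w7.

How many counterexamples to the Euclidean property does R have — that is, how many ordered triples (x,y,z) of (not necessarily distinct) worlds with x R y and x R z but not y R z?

R is Euclidean; there are no such tuples.

0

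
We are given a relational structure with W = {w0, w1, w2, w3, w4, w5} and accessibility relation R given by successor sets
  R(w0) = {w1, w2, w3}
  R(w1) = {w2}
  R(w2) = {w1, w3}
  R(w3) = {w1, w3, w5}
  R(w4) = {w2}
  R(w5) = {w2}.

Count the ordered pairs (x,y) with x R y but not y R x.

Enumerating: (w0,w1), (w0,w2), (w0,w3), (w2,w3), (w3,w1), (w3,w5), (w4,w2), (w5,w2).

8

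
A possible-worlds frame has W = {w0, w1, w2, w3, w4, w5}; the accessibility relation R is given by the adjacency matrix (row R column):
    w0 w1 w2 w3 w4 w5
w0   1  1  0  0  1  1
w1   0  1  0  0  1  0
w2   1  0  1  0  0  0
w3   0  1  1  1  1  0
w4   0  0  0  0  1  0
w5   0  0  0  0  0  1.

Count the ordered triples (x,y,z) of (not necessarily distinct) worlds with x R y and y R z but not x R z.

Enumerating: (w2,w0,w1), (w2,w0,w4), (w2,w0,w5), (w3,w2,w0).

4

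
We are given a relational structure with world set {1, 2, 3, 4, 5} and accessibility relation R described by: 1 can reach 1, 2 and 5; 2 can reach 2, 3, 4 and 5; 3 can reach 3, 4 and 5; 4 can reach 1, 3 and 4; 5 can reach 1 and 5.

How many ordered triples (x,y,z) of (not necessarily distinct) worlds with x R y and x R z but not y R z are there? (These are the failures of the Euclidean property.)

14

Enumerating: (1,2,1), (1,5,2), (2,3,2), (2,4,2), (2,4,5), (2,5,2), (2,5,3), (2,5,4), (3,4,5), (3,5,3), (3,5,4), (4,1,3), (4,1,4), (4,3,1).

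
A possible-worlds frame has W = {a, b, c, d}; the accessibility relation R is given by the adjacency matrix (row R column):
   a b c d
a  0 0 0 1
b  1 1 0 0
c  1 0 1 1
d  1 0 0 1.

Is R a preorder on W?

Reflexive: no — a is not related to itself.
Transitive: no — b R a and a R d, but not b R d.
So R is not a preorder.

No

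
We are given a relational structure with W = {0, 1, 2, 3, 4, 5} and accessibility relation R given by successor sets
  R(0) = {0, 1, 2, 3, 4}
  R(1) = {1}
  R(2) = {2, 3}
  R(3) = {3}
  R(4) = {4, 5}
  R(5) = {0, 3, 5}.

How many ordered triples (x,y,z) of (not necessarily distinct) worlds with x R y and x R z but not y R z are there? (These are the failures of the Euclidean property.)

20

Enumerating: (0,1,0), (0,1,2), (0,1,3), (0,1,4), (0,2,0), (0,2,1), (0,2,4), (0,3,0), (0,3,1), (0,3,2), (0,3,4), (0,4,0), … and 8 more.
Total: 20.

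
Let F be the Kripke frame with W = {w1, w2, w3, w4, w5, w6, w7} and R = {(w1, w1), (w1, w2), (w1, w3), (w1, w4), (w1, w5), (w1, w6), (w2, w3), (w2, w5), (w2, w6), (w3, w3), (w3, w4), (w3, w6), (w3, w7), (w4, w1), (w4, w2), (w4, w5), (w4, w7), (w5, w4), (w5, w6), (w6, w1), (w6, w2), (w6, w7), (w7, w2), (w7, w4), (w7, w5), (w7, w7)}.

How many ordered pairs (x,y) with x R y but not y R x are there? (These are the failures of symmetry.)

Enumerating: (w1,w2), (w1,w3), (w1,w5), (w2,w3), (w2,w5), (w3,w4), (w3,w6), (w3,w7), (w4,w2), (w5,w6), (w6,w7), (w7,w2), (w7,w5).

13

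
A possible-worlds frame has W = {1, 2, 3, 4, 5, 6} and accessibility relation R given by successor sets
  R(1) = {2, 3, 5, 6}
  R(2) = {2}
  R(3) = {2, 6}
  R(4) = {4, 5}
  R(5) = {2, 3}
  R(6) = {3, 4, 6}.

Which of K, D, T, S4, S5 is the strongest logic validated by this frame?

Serial (axiom D): yes — every world has a successor (e.g. 1 R 2).
Reflexive (axiom T): no — 1 is not related to itself.
Transitive (axiom 4): no — 1 R 6 and 6 R 4, but not 1 R 4.
Euclidean (axiom 5): no — 1 R 2 and 1 R 3, but not 2 R 3.
So F validates K, D; T would additionally require R to be reflexive. The strongest is D.

D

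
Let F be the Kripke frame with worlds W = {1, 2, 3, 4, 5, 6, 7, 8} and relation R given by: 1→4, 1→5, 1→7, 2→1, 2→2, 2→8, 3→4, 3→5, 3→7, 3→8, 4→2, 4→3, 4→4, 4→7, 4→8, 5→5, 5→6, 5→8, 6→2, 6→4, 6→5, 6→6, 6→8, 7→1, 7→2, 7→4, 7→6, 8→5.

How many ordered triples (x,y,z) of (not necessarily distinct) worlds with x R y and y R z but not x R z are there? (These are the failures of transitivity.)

Enumerating: (1,4,2), (1,4,3), (1,4,8), (1,5,6), (1,5,8), (1,7,1), (1,7,2), (1,7,6), (2,1,4), (2,1,5), (2,1,7), (2,8,5), … and 26 more.
Total: 38.

38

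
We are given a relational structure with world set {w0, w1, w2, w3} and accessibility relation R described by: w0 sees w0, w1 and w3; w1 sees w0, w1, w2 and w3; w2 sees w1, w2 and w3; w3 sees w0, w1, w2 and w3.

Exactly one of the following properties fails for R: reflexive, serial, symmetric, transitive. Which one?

transitive

Reflexive: yes — every world is R-related to itself.
Serial: yes — every world has a successor (e.g. w0 R w0).
Symmetric: yes — every pair in R has its reverse in R.
Transitive: no — w0 R w1 and w1 R w2, but not w0 R w2.
Only transitive fails.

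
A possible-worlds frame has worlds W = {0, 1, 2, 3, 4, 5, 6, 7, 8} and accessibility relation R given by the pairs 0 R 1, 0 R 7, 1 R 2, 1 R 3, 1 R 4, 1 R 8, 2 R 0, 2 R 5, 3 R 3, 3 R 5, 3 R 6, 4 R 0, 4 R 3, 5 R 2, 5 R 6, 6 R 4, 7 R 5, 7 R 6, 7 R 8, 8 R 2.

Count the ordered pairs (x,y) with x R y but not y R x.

Enumerating: (0,1), (0,7), (1,2), (1,3), (1,4), (1,8), (2,0), (3,5), (3,6), (4,0), (4,3), (5,6), (6,4), (7,5), (7,6), (7,8), (8,2).

17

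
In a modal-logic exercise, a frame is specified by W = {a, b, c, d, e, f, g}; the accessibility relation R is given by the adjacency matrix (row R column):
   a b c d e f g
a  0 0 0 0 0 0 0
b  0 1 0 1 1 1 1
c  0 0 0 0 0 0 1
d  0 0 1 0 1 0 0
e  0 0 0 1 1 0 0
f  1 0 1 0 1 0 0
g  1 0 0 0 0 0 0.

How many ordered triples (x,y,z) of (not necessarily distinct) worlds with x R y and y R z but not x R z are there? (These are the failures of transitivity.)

Enumerating: (b,d,c), (b,f,a), (b,f,c), (b,g,a), (c,g,a), (d,c,g), (d,e,d), (e,d,c), (f,c,g), (f,e,d).

10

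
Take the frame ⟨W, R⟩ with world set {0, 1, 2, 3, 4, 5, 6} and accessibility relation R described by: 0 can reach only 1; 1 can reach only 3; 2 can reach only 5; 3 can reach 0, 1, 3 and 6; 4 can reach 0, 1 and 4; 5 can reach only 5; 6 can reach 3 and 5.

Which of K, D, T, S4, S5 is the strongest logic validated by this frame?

D

Serial (axiom D): yes — every world has a successor (e.g. 0 R 1).
Reflexive (axiom T): no — 0 is not related to itself.
Transitive (axiom 4): no — 0 R 1 and 1 R 3, but not 0 R 3.
Euclidean (axiom 5): no — 3 R 0 and 3 R 6, but not 0 R 6.
So F validates K, D; T would additionally require R to be reflexive. The strongest is D.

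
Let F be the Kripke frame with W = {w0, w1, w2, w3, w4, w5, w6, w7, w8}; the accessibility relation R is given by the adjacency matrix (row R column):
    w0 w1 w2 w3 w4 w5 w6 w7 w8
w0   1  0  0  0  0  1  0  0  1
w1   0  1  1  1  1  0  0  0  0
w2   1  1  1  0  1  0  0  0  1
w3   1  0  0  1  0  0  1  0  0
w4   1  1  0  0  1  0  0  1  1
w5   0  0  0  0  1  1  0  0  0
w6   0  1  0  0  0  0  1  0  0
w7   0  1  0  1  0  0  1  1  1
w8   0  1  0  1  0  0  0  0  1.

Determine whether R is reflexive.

Reflexive: yes — every world is R-related to itself.

Yes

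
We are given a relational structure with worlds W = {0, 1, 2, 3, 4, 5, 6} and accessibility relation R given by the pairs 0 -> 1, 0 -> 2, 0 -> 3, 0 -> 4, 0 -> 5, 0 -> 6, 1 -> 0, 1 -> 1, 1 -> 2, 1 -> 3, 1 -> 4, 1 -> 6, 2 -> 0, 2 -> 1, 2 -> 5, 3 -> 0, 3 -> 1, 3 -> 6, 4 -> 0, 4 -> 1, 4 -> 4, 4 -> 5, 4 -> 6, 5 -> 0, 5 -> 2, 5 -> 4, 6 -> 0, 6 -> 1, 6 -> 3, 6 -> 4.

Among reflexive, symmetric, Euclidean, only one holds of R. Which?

symmetric

Reflexive: no — 0 is not related to itself.
Symmetric: yes — every pair in R has its reverse in R.
Euclidean: no — 0 R 1 and 0 R 5, but not 1 R 5.
Only symmetric holds.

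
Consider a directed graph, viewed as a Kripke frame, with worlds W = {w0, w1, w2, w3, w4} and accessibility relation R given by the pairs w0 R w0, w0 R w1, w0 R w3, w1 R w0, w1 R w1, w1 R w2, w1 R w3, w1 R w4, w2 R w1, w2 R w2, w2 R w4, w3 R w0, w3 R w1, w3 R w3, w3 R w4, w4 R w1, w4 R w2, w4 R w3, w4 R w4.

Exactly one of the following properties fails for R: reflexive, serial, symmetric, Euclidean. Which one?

Reflexive: yes — every world is R-related to itself.
Serial: yes — every world has a successor (e.g. w0 R w0).
Symmetric: yes — every pair in R has its reverse in R.
Euclidean: no — w1 R w0 and w1 R w2, but not w0 R w2.
Only Euclidean fails.

Euclidean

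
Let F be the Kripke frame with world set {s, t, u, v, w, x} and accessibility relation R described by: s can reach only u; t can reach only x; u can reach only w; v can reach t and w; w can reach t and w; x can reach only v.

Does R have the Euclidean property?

Euclidean: no — v R t and v R w, but not t R w.

No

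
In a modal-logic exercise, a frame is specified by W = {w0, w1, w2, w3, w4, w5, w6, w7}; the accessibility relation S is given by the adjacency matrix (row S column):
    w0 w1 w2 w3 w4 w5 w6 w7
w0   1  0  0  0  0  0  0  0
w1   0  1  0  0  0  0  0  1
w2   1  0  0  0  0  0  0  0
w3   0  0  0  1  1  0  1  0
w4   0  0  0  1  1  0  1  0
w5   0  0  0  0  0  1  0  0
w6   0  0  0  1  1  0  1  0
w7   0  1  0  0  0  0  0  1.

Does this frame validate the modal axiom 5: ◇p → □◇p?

Yes

By correspondence theory, 5 is valid on a frame iff S is Euclidean.
Euclidean: yes — any two successors of a common world are S-related.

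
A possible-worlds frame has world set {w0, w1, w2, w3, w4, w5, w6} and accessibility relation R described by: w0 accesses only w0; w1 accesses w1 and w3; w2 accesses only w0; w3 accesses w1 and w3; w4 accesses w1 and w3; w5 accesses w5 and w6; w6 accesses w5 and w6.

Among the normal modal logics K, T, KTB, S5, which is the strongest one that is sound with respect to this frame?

Reflexive (axiom T): no — w2 is not related to itself.
Symmetric (axiom B): no — w2 R w0 but not w0 R w2.
Euclidean (axiom 5): yes — any two successors of a common world are R-related.
So F validates K; T would additionally require R to be reflexive. The strongest is K.

K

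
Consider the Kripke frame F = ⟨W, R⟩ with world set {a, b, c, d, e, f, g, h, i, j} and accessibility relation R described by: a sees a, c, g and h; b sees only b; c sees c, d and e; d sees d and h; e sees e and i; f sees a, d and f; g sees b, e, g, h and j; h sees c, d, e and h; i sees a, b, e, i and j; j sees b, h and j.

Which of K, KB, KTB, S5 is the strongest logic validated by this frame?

Symmetric (axiom B): no — a R c but not c R a.
Reflexive (axiom T): yes — every world is R-related to itself.
Euclidean (axiom 5): no — a R c and a R g, but not c R g.
So F validates K; KB would additionally require R to be symmetric. The strongest is K.

K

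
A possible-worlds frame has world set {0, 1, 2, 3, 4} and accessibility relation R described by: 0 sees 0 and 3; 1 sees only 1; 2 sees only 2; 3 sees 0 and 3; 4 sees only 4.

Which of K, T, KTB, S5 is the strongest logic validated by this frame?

Reflexive (axiom T): yes — every world is R-related to itself.
Symmetric (axiom B): yes — every pair in R has its reverse in R.
Euclidean (axiom 5): yes — any two successors of a common world are R-related.
So F validates K, T, KTB, S5. The strongest is S5.

S5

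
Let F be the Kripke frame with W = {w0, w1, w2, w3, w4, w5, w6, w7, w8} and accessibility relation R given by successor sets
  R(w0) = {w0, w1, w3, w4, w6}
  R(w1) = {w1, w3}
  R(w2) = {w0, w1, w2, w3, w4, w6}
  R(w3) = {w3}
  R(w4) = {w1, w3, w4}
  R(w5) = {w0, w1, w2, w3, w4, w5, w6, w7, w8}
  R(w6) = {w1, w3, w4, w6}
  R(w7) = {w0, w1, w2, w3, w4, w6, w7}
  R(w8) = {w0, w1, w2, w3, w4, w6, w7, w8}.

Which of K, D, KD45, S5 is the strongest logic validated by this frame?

D

Serial (axiom D): yes — every world has a successor (e.g. w0 R w0).
Euclidean (axiom 5): no — w0 R w1 and w0 R w4, but not w1 R w4.
Transitive (axiom 4): yes — every two-step R-path is closed by a direct edge.
Reflexive (axiom T): yes — every world is R-related to itself.
So F validates K, D; KD45 would additionally require R to be Euclidean. The strongest is D.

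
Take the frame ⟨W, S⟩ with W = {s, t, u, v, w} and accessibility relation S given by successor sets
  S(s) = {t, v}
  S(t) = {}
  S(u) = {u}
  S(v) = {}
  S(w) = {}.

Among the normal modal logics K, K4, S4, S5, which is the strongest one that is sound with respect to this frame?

K4

Transitive (axiom 4): yes — every two-step S-path is closed by a direct edge.
Reflexive (axiom T): no — s is not related to itself.
Euclidean (axiom 5): no — s S t and s S v, but not t S v.
So F validates K, K4; S4 would additionally require S to be reflexive. The strongest is K4.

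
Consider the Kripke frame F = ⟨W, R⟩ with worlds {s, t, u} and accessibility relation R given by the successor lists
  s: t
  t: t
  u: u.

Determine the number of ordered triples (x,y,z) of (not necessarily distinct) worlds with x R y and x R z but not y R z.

R is Euclidean; there are no such tuples.

0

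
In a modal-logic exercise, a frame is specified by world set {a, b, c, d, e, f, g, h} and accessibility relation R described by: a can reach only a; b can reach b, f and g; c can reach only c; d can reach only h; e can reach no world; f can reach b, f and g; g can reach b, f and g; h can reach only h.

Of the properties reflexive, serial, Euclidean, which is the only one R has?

Euclidean

Reflexive: no — d is not related to itself.
Serial: no — e has no R-successor.
Euclidean: yes — any two successors of a common world are R-related.
Only Euclidean holds.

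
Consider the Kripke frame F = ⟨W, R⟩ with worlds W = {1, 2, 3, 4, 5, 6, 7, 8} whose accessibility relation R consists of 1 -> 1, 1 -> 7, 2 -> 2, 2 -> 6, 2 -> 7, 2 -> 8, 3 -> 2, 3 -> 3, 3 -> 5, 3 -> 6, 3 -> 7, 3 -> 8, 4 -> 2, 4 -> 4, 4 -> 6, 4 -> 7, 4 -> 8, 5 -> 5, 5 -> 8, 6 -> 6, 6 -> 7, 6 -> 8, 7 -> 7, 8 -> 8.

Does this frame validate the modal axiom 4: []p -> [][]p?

Axiom 4 corresponds to the accessibility relation being transitive.
Transitive: yes — every two-step R-path is closed by a direct edge.

Yes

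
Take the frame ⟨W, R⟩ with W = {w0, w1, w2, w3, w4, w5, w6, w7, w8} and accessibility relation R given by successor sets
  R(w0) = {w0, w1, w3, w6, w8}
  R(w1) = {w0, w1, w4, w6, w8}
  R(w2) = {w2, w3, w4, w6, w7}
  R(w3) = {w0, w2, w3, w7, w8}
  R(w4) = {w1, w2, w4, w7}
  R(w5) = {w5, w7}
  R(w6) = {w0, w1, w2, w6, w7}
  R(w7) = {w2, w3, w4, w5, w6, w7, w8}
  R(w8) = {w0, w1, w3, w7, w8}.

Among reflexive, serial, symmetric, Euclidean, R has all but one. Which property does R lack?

Euclidean

Reflexive: yes — every world is R-related to itself.
Serial: yes — every world has a successor (e.g. w0 R w0).
Symmetric: yes — every pair in R has its reverse in R.
Euclidean: no — w0 R w1 and w0 R w3, but not w1 R w3.
Only Euclidean fails.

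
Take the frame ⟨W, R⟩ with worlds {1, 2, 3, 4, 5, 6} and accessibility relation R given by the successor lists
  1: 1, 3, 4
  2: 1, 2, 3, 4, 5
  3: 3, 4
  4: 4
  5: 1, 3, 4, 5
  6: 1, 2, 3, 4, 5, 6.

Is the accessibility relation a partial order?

Yes

Reflexive: yes — every world is R-related to itself.
Transitive: yes — every two-step R-path is closed by a direct edge.
Antisymmetric: yes — no distinct pair is related both ways.
So R is a partial order.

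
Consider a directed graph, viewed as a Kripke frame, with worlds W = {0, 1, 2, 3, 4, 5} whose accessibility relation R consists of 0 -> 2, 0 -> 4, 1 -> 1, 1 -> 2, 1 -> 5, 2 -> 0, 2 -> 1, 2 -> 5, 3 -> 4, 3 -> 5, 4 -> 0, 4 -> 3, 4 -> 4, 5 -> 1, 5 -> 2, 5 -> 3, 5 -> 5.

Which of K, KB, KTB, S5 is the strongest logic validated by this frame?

KB

Symmetric (axiom B): yes — every pair in R has its reverse in R.
Reflexive (axiom T): no — 0 is not related to itself.
Euclidean (axiom 5): no — 0 R 2 and 0 R 4, but not 2 R 4.
So F validates K, KB; KTB would additionally require R to be reflexive. The strongest is KB.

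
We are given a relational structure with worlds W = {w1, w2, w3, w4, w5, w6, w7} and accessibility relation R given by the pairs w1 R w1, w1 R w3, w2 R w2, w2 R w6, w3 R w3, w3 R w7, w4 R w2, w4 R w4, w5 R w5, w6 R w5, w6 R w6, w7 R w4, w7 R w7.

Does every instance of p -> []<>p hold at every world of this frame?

No

By correspondence theory, B is valid on a frame iff R is symmetric.
Symmetric: no — w1 R w3 but not w3 R w1.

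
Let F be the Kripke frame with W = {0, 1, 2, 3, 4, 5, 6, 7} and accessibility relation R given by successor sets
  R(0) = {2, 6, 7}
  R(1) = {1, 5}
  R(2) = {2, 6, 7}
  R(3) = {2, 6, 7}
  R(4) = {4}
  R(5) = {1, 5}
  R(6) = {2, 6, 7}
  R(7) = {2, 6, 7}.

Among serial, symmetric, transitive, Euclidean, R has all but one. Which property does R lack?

Serial: yes — every world has a successor (e.g. 0 R 2).
Symmetric: no — 0 R 2 but not 2 R 0.
Transitive: yes — every two-step R-path is closed by a direct edge.
Euclidean: yes — any two successors of a common world are R-related.
Only symmetric fails.

symmetric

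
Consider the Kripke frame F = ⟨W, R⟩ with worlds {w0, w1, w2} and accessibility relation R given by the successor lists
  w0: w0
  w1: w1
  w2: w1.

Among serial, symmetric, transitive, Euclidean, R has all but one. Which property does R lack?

Serial: yes — every world has a successor (e.g. w0 R w0).
Symmetric: no — w2 R w1 but not w1 R w2.
Transitive: yes — every two-step R-path is closed by a direct edge.
Euclidean: yes — any two successors of a common world are R-related.
Only symmetric fails.

symmetric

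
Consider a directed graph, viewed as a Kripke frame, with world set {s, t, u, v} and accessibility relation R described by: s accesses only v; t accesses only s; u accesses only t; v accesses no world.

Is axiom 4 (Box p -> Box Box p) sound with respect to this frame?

The schema 4 characterises exactly the transitive frames.
Transitive: no — t R s and s R v, but not t R v.

No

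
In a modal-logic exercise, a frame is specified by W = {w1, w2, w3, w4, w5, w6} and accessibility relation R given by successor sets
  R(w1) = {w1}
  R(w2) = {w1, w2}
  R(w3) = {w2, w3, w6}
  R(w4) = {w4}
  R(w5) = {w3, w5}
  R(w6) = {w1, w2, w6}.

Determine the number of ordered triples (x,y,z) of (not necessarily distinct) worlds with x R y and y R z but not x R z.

4

Enumerating: (w3,w2,w1), (w3,w6,w1), (w5,w3,w2), (w5,w3,w6).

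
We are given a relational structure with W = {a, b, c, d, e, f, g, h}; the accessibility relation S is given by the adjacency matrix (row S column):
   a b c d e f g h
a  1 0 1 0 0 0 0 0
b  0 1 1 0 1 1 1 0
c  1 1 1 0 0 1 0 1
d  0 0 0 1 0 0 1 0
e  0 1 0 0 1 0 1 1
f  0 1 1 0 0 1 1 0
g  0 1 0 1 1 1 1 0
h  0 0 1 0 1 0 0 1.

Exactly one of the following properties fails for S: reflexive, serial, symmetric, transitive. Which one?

Reflexive: yes — every world is S-related to itself.
Serial: yes — every world has a successor (e.g. a S a).
Symmetric: yes — every pair in S has its reverse in S.
Transitive: no — a S c and c S b, but not a S b.
Only transitive fails.

transitive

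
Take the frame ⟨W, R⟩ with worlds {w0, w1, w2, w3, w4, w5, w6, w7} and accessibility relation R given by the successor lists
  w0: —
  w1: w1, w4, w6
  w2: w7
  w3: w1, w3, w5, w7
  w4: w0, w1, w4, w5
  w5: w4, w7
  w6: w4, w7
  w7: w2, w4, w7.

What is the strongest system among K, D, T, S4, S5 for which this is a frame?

K

Serial (axiom D): no — w0 has no R-successor.
Reflexive (axiom T): no — w0 is not related to itself.
Transitive (axiom 4): no — w1 R w4 and w4 R w0, but not w1 R w0.
Euclidean (axiom 5): no — w1 R w4 and w1 R w6, but not w4 R w6.
So F validates K; D would additionally require R to be serial. The strongest is K.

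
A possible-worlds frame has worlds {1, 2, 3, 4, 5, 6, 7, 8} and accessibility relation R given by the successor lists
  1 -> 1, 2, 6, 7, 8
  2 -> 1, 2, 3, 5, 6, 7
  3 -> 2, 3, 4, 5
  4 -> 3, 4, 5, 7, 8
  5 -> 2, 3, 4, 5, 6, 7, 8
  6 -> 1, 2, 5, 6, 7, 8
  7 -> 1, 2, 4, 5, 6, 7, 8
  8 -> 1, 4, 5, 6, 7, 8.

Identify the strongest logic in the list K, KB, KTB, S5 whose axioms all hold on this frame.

Symmetric (axiom B): yes — every pair in R has its reverse in R.
Reflexive (axiom T): yes — every world is R-related to itself.
Euclidean (axiom 5): no — 1 R 2 and 1 R 8, but not 2 R 8.
So F validates K, KB, KTB; S5 would additionally require R to be Euclidean. The strongest is KTB.

KTB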